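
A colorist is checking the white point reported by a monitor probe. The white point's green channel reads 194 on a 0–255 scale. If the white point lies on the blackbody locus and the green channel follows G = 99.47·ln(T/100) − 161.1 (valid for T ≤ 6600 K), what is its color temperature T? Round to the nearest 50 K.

ln t = (194 + 161.1) / 99.47 = 3.5699.
t = e^3.5699 = 35.514.
T = 100·t = 3551 K → 3550 K to the nearest 50 K.

3550 K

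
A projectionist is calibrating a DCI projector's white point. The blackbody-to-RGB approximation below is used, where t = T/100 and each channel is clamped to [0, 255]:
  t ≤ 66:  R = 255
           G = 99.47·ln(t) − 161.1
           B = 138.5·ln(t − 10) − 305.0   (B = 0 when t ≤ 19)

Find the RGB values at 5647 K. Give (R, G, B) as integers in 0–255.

(255, 240, 227)

t = 5647/100 = 56.47; the t ≤ 66 branch applies.
R = 255 by definition for t ≤ 66.
G = 99.47·ln 56.47 − 161.1 = 99.47·4.0337 − 161.1 = 240.133.
B = 138.5·ln(56.47 − 10) − 305.0 = 138.5·ln 46.47 − 305.0 = 138.5·3.8388 − 305.0 = 226.675.
Rounded: (255, 240, 227).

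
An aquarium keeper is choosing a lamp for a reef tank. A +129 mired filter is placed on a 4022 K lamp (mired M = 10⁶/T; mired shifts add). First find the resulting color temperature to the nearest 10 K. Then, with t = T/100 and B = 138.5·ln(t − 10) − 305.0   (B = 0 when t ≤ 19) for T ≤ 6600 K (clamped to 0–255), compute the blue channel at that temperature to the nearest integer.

83

M_in = 10⁶/4022 = 248.63; M_out = 248.63 + (+129) = 377.63.
T_out = 10⁶/377.63 = 2648.1 K → 2650 K; t = 26.5.
B = 138.5·ln(26.5 − 10) − 305.0 = 138.5·ln 16.5 − 305.0 = 138.5·2.8034 − 305.0 = 83.265.
Rounded: 83.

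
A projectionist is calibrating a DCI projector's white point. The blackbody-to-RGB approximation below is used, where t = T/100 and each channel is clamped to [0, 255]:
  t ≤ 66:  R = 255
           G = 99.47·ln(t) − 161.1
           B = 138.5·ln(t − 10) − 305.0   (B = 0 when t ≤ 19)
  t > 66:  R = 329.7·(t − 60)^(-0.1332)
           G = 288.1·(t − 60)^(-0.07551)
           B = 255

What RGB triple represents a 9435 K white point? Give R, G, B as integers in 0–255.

R=206, G=221, B=255

t = 9435/100 = 94.35; the t > 66 branch applies.
R = 329.7·(94.35 − 60)^(-0.1332) = 329.7·34.35^(-0.1332) = 329.7·0.62433 = 205.842.
G = 288.1·(94.35 − 60)^(-0.07551) = 288.1·34.35^(-0.07551) = 288.1·0.76564 = 220.580.
B = 255 by definition for t > 66.
Rounded: (206, 221, 255).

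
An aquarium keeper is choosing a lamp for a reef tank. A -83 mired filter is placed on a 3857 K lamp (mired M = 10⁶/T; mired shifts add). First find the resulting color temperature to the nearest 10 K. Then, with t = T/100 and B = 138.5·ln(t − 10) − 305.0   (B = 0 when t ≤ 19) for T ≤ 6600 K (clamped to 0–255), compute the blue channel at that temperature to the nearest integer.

M_in = 10⁶/3857 = 259.27; M_out = 259.27 + (-83) = 176.27.
T_out = 10⁶/176.27 = 5673.2 K → 5670 K; t = 56.7.
B = 138.5·ln(56.7 − 10) − 305.0 = 138.5·ln 46.7 − 305.0 = 138.5·3.8437 − 305.0 = 227.359.
Rounded: 227.

227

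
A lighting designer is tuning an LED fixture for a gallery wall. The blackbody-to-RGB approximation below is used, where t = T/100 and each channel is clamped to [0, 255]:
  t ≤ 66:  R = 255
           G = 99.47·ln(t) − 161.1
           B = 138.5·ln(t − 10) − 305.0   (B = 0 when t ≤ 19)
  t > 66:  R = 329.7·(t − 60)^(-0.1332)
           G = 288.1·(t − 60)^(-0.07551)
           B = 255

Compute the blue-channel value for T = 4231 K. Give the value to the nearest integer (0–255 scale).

t = 4231/100 = 42.31; the t ≤ 66 branch applies.
B = 138.5·ln(42.31 − 10) − 305.0 = 138.5·ln 32.31 − 305.0 = 138.5·3.4754 − 305.0 = 176.340.
Rounded: 176.

176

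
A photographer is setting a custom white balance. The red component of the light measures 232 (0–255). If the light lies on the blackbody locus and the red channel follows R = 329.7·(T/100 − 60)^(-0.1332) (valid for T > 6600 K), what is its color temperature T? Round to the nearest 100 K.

(t − 60)^(-0.1332) = 232/329.7 = 0.70367.
t − 60 = 0.70367^(1/-0.1332) = 0.70367^(-7.508) = 13.992, so t = 73.992.
T = 100·t = 7399 K → 7400 K to the nearest 100 K.

7400 K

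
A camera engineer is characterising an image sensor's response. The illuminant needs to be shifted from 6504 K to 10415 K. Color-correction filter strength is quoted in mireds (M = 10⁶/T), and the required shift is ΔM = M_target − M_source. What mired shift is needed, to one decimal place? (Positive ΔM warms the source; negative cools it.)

M_source = 10⁶/6504 = 153.752; M_target = 10⁶/10415 = 96.015.
ΔM = 96.015 − 153.752 = -57.736 → -57.7 mireds, a cooling shift.

-57.7 mireds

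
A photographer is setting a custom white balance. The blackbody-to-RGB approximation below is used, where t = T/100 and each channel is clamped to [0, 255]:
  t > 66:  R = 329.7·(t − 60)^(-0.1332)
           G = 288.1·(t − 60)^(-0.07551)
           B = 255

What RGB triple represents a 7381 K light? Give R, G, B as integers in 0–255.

R=232, G=236, B=255

t = 7381/100 = 73.81; the t > 66 branch applies.
R = 329.7·(73.81 − 60)^(-0.1332) = 329.7·13.81^(-0.1332) = 329.7·0.70490 = 232.405.
G = 288.1·(73.81 − 60)^(-0.07551) = 288.1·13.81^(-0.07551) = 288.1·0.82017 = 236.291.
B = 255 by definition for t > 66.
Rounded: (232, 236, 255).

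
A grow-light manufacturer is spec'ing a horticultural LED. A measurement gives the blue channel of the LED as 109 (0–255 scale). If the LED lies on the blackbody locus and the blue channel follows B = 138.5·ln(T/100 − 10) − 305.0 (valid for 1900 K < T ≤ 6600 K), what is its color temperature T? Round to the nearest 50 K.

3000 K

ln(t − 10) = (109 + 305.0) / 138.5 = 2.9892.
t − 10 = e^2.9892 = 19.869, so t = 29.869.
T = 100·t = 2987 K → 3000 K to the nearest 50 K.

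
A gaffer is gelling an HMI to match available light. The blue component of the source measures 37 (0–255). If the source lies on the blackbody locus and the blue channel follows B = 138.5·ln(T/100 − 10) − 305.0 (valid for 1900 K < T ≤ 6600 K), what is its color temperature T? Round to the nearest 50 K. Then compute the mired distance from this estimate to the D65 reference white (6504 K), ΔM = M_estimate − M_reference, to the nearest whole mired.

ln(t − 10) = (37 + 305.0) / 138.5 = 2.4693.
t − 10 = e^2.4693 = 11.814, so t = 21.814.
T = 100·t = 2181 K → 2200 K to the nearest 50 K.
M_estimate = 10⁶/2200 = 454.55; M_reference = 10⁶/6504 = 153.75.
ΔM = 454.55 − 153.75 = 300.79 → +301 mireds.

+301 mireds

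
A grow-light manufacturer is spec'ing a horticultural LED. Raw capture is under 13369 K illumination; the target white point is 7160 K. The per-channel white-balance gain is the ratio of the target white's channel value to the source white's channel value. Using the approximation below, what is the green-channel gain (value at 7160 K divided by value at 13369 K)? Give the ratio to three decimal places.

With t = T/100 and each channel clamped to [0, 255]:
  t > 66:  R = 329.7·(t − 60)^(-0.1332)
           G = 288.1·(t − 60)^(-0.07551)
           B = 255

1.150

At 13369 K (t = 133.69):
  G = 288.1·(133.69 − 60)^(-0.07551) = 288.1·73.69^(-0.07551) = 288.1·0.72276 = 208.226.
At 7160 K (t = 71.6):
  G = 288.1·(71.6 − 60)^(-0.07551) = 288.1·11.6^(-0.07551) = 288.1·0.83104 = 239.423.
Gain = 239.423 / 208.226 = 1.1498 → 1.150.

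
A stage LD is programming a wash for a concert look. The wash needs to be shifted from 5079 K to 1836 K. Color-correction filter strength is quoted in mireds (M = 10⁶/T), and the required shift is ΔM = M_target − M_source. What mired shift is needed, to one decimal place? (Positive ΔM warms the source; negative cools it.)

+347.8 mireds

M_source = 10⁶/5079 = 196.889; M_target = 10⁶/1836 = 544.662.
ΔM = 544.662 − 196.889 = 347.773 → +347.8 mireds, a warming shift.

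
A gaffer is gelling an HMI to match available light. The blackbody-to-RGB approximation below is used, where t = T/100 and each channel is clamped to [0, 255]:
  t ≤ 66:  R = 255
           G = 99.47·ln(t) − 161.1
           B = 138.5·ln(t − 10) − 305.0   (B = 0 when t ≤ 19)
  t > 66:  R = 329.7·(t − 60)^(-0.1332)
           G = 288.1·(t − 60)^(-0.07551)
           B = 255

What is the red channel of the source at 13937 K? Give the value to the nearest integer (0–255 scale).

t = 13937/100 = 139.37; the t > 66 branch applies.
R = 329.7·(139.37 − 60)^(-0.1332) = 329.7·79.37^(-0.1332) = 329.7·0.55843 = 184.113.
Rounded: 184.

184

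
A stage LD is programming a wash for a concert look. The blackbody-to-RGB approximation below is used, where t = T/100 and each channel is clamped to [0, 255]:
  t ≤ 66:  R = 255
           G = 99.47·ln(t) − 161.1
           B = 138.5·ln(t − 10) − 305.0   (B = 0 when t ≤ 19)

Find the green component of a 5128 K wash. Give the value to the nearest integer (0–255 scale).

t = 5128/100 = 51.28; the t ≤ 66 branch applies.
G = 99.47·ln 51.28 − 161.1 = 99.47·3.9373 − 161.1 = 230.543.
Rounded: 231.

231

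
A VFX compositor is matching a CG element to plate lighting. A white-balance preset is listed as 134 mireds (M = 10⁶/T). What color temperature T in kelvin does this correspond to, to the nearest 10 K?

7460 K

T = 10⁶ / 134 = 7462.69 K → 7460 K.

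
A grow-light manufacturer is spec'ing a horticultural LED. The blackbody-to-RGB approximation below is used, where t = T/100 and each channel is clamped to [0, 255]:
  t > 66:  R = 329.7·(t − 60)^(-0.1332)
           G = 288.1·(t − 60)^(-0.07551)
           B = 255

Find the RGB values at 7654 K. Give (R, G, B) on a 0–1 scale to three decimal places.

t = 7654/100 = 76.54; the t > 66 branch applies.
R = 329.7·(76.54 − 60)^(-0.1332) = 329.7·16.54^(-0.1332) = 329.7·0.68816 = 226.887.
G = 288.1·(76.54 − 60)^(-0.07551) = 288.1·16.54^(-0.07551) = 288.1·0.80907 = 233.094.
B = 255 by definition for t > 66.
Dividing each by 255: (0.8898, 0.9141, 1.0000) → (0.890, 0.914, 1.000).

(0.890, 0.914, 1.000)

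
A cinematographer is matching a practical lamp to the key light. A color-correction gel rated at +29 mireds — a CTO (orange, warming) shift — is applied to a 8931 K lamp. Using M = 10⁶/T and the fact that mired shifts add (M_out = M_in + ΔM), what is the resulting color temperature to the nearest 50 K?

7100 K

M_in = 10⁶/8931 = 111.97 mireds.
M_out = 111.97 + (+29) = 140.97 mireds.
T_out = 10⁶/140.97 = 7093.7 K → 7100 K.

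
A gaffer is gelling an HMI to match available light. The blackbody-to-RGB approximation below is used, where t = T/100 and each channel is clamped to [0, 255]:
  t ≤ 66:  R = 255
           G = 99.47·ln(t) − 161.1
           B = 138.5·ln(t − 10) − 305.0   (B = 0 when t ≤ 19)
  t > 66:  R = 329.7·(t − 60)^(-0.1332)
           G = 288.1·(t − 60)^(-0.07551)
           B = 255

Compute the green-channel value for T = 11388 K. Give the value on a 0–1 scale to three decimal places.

t = 11388/100 = 113.88; the t > 66 branch applies.
G = 288.1·(113.88 − 60)^(-0.07551) = 288.1·53.88^(-0.07551) = 288.1·0.74005 = 213.208.
On a 0–1 scale: 213.208/255 = 0.8361 → 0.836.

0.836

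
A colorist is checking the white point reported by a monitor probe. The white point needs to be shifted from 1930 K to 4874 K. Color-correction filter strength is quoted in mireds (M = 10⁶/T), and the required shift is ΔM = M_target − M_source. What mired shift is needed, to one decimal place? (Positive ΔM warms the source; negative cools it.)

M_source = 10⁶/1930 = 518.135; M_target = 10⁶/4874 = 205.170.
ΔM = 205.170 − 518.135 = -312.964 → -313.0 mireds, a cooling shift.

-313.0 mireds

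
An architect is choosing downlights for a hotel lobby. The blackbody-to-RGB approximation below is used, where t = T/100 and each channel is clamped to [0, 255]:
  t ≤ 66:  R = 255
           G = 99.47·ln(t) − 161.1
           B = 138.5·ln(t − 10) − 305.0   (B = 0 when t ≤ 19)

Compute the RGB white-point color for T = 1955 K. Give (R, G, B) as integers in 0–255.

(255, 135, 8)

t = 1955/100 = 19.55; the t ≤ 66 branch applies.
R = 255 by definition for t ≤ 66.
G = 99.47·ln 19.55 − 161.1 = 99.47·2.9730 − 161.1 = 134.622.
B = 138.5·ln(19.55 − 10) − 305.0 = 138.5·ln 9.55 − 305.0 = 138.5·2.2565 − 305.0 = 7.531.
Rounded: (255, 135, 8).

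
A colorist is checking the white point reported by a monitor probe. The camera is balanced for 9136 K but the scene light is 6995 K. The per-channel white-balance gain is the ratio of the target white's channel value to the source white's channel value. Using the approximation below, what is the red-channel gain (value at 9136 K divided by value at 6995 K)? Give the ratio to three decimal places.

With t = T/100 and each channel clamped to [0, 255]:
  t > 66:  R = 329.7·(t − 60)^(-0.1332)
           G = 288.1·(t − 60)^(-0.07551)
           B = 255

At 6995 K (t = 69.95):
  R = 329.7·(69.95 − 60)^(-0.1332) = 329.7·9.95^(-0.1332) = 329.7·0.73636 = 242.778.
At 9136 K (t = 91.36):
  R = 329.7·(91.36 − 60)^(-0.1332) = 329.7·31.36^(-0.1332) = 329.7·0.63195 = 208.354.
Gain = 208.354 / 242.778 = 0.8582 → 0.858.

0.858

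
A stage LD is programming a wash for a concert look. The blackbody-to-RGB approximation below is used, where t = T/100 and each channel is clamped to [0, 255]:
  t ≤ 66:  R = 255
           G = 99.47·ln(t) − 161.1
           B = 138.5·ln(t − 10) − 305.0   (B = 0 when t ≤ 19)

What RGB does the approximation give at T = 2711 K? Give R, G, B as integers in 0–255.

R=255, G=167, B=88

t = 2711/100 = 27.11; the t ≤ 66 branch applies.
R = 255 by definition for t ≤ 66.
G = 99.47·ln 27.11 − 161.1 = 99.47·3.2999 − 161.1 = 167.141.
B = 138.5·ln(27.11 − 10) − 305.0 = 138.5·ln 17.11 − 305.0 = 138.5·2.8397 − 305.0 = 88.293.
Rounded: (255, 167, 88).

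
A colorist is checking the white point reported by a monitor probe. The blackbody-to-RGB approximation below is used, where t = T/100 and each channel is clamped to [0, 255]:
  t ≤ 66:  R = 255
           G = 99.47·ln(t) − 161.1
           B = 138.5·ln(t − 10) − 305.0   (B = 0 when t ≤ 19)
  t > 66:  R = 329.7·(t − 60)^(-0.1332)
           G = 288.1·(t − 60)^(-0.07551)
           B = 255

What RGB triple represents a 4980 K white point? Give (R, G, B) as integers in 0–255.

t = 4980/100 = 49.8; the t ≤ 66 branch applies.
R = 255 by definition for t ≤ 66.
G = 99.47·ln 49.8 − 161.1 = 99.47·3.9080 − 161.1 = 227.630.
B = 138.5·ln(49.8 − 10) − 305.0 = 138.5·ln 39.8 − 305.0 = 138.5·3.6839 − 305.0 = 205.216.
Rounded: (255, 228, 205).

(255, 228, 205)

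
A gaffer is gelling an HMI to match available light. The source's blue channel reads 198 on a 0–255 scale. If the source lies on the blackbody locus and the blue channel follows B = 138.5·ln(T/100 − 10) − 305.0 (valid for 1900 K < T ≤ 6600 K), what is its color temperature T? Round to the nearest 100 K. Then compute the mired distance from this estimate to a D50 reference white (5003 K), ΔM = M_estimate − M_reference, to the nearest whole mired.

+8 mireds

ln(t − 10) = (198 + 305.0) / 138.5 = 3.6318.
t − 10 = e^3.6318 = 37.780, so t = 47.780.
T = 100·t = 4778 K → 4800 K to the nearest 100 K.
M_estimate = 10⁶/4800 = 208.33; M_reference = 10⁶/5003 = 199.88.
ΔM = 208.33 − 199.88 = 8.45 → +8 mireds.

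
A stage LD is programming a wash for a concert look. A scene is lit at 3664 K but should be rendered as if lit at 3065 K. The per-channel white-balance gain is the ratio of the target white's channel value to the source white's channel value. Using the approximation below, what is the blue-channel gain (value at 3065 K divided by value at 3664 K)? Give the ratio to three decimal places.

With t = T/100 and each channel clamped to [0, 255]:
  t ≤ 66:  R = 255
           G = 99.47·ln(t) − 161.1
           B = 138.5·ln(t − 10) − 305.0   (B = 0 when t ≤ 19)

0.764

At 3664 K (t = 36.64):
  B = 138.5·ln(36.64 − 10) − 305.0 = 138.5·ln 26.64 − 305.0 = 138.5·3.2824 − 305.0 = 149.614.
At 3065 K (t = 30.65):
  B = 138.5·ln(30.65 − 10) − 305.0 = 138.5·ln 20.65 − 305.0 = 138.5·3.0277 − 305.0 = 114.339.
Gain = 114.339 / 149.614 = 0.7642 → 0.764.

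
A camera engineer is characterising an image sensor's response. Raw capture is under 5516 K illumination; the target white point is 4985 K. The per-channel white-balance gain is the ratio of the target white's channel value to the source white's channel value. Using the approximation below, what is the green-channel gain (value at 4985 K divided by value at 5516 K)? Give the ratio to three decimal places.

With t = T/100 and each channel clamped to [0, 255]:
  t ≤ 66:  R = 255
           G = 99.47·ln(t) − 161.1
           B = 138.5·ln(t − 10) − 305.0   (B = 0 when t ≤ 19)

0.958

At 5516 K (t = 55.16):
  G = 99.47·ln 55.16 − 161.1 = 99.47·4.0102 − 161.1 = 237.798.
At 4985 K (t = 49.85):
  G = 99.47·ln 49.85 − 161.1 = 99.47·3.9090 − 161.1 = 227.730.
Gain = 227.730 / 237.798 = 0.9577 → 0.958.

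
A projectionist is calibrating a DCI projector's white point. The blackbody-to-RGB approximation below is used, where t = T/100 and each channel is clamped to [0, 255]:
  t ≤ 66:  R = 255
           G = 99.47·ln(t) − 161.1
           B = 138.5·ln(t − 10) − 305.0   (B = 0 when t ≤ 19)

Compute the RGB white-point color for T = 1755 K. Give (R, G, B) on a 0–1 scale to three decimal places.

t = 1755/100 = 17.55; the t ≤ 66 branch applies.
R = 255 by definition for t ≤ 66.
G = 99.47·ln 17.55 − 161.1 = 99.47·2.8651 − 161.1 = 123.887.
t = 17.55 ≤ 19, so B = 0.
Dividing each by 255: (1.0000, 0.4858, 0.0000) → (1.000, 0.486, 0.000).

(1.000, 0.486, 0.000)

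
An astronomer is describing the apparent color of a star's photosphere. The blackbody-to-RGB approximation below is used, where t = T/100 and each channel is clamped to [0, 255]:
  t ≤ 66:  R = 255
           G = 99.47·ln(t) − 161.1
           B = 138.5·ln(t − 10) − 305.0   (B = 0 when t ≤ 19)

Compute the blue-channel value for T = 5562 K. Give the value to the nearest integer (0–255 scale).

224

t = 5562/100 = 55.62; the t ≤ 66 branch applies.
B = 138.5·ln(55.62 − 10) − 305.0 = 138.5·ln 45.62 − 305.0 = 138.5·3.8203 − 305.0 = 224.118.
Rounded: 224.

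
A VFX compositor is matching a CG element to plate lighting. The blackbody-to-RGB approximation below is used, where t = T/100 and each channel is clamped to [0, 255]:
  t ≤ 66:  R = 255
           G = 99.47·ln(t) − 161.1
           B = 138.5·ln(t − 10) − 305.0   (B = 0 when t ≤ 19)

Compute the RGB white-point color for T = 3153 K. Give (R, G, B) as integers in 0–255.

(255, 182, 120)

t = 3153/100 = 31.53; the t ≤ 66 branch applies.
R = 255 by definition for t ≤ 66.
G = 99.47·ln 31.53 − 161.1 = 99.47·3.4509 − 161.1 = 182.165.
B = 138.5·ln(31.53 − 10) − 305.0 = 138.5·ln 21.53 − 305.0 = 138.5·3.0694 − 305.0 = 120.118.
Rounded: (255, 182, 120).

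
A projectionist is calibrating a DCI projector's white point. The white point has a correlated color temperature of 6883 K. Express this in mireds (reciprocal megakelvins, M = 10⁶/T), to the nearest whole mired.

145 mireds

M = 10⁶ / 6883 = 145.285 → 145 mireds.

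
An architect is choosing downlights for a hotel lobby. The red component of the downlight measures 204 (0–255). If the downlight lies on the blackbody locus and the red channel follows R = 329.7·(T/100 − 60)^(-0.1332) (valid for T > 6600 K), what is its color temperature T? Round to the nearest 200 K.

(t − 60)^(-0.1332) = 204/329.7 = 0.61874.
t − 60 = 0.61874^(1/-0.1332) = 0.61874^(-7.508) = 36.748, so t = 96.748.
T = 100·t = 9675 K → 9600 K to the nearest 200 K.

9600 K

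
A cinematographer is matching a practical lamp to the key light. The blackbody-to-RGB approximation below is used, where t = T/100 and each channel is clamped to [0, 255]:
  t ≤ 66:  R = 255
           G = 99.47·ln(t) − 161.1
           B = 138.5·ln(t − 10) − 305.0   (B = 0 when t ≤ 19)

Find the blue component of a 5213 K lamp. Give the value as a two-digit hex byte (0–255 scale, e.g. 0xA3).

0xD5

t = 5213/100 = 52.13; the t ≤ 66 branch applies.
B = 138.5·ln(52.13 − 10) − 305.0 = 138.5·ln 42.13 − 305.0 = 138.5·3.7408 − 305.0 = 213.095.
Rounded: 213; in hex, 0xD5.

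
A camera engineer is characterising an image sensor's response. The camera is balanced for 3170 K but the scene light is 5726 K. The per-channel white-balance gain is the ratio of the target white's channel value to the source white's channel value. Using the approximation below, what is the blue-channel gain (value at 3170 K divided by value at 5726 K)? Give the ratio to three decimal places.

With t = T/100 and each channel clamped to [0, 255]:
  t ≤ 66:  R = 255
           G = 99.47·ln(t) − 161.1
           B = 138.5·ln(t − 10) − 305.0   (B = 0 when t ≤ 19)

0.529

At 5726 K (t = 57.26):
  B = 138.5·ln(57.26 − 10) − 305.0 = 138.5·ln 47.26 − 305.0 = 138.5·3.8557 − 305.0 = 229.010.
At 3170 K (t = 31.7):
  B = 138.5·ln(31.7 − 10) − 305.0 = 138.5·ln 21.7 − 305.0 = 138.5·3.0773 − 305.0 = 121.208.
Gain = 121.208 / 229.010 = 0.5293 → 0.529.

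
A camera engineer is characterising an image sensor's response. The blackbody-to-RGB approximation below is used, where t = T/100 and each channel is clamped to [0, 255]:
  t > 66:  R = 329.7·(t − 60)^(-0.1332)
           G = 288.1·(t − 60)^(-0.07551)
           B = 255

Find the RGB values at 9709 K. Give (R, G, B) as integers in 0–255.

t = 9709/100 = 97.09; the t > 66 branch applies.
R = 329.7·(97.09 − 60)^(-0.1332) = 329.7·37.09^(-0.1332) = 329.7·0.61798 = 203.748.
G = 288.1·(97.09 − 60)^(-0.07551) = 288.1·37.09^(-0.07551) = 288.1·0.76121 = 219.305.
B = 255 by definition for t > 66.
Rounded: (204, 219, 255).

(204, 219, 255)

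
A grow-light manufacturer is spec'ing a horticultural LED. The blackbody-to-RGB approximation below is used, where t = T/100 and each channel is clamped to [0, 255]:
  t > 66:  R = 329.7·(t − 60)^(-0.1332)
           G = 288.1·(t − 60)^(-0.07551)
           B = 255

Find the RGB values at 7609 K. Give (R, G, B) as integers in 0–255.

t = 7609/100 = 76.09; the t > 66 branch applies.
R = 329.7·(76.09 − 60)^(-0.1332) = 329.7·16.09^(-0.1332) = 329.7·0.69070 = 227.722.
G = 288.1·(76.09 − 60)^(-0.07551) = 288.1·16.09^(-0.07551) = 288.1·0.81076 = 233.580.
B = 255 by definition for t > 66.
Rounded: (228, 234, 255).

(228, 234, 255)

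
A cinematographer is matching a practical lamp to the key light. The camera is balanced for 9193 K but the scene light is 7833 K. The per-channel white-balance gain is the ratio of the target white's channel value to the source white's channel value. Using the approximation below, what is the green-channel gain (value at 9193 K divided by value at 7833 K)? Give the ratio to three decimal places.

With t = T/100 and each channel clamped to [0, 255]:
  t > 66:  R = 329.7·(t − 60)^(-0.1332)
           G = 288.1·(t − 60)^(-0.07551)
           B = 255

0.959

At 7833 K (t = 78.33):
  G = 288.1·(78.33 − 60)^(-0.07551) = 288.1·18.33^(-0.07551) = 288.1·0.80282 = 231.293.
At 9193 K (t = 91.93):
  G = 288.1·(91.93 − 60)^(-0.07551) = 288.1·31.93^(-0.07551) = 288.1·0.76987 = 221.800.
Gain = 221.800 / 231.293 = 0.9590 → 0.959.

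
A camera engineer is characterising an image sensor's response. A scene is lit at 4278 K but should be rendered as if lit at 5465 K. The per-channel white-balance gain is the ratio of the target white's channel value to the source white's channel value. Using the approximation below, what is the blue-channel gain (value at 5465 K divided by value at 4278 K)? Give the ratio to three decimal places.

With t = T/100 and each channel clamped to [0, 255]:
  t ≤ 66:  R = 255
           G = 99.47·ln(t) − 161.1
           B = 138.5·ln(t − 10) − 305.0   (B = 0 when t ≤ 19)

At 4278 K (t = 42.78):
  B = 138.5·ln(42.78 − 10) − 305.0 = 138.5·ln 32.78 − 305.0 = 138.5·3.4898 − 305.0 = 178.340.
At 5465 K (t = 54.65):
  B = 138.5·ln(54.65 − 10) − 305.0 = 138.5·ln 44.65 − 305.0 = 138.5·3.7989 − 305.0 = 221.141.
Gain = 221.141 / 178.340 = 1.2400 → 1.240.

1.240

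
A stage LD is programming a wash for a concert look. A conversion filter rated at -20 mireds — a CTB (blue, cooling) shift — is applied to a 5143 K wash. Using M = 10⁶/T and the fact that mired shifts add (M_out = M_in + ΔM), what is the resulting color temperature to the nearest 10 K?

M_in = 10⁶/5143 = 194.44 mireds.
M_out = 194.44 + (-20) = 174.44 mireds.
T_out = 10⁶/174.44 = 5732.7 K → 5730 K.

5730 K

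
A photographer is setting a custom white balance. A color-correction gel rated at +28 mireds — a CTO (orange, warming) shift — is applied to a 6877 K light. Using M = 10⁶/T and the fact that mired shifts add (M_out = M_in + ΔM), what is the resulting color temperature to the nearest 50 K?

5750 K

M_in = 10⁶/6877 = 145.41 mireds.
M_out = 145.41 + (+28) = 173.41 mireds.
T_out = 10⁶/173.41 = 5766.6 K → 5750 K.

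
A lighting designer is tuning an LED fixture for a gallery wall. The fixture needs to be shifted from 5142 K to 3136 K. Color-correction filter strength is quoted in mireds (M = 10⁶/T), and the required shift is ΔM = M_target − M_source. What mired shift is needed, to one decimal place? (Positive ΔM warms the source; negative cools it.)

+124.4 mireds

M_source = 10⁶/5142 = 194.477; M_target = 10⁶/3136 = 318.878.
ΔM = 318.878 − 194.477 = 124.401 → +124.4 mireds, a warming shift.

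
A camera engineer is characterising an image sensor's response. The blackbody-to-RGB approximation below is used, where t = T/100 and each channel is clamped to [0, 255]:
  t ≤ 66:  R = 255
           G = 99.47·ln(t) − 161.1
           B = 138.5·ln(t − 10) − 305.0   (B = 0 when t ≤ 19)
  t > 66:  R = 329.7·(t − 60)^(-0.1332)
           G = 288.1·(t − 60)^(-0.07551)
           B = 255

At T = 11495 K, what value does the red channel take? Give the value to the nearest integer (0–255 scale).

193

t = 11495/100 = 114.95; the t > 66 branch applies.
R = 329.7·(114.95 − 60)^(-0.1332) = 329.7·54.95^(-0.1332) = 329.7·0.58646 = 193.355.
Rounded: 193.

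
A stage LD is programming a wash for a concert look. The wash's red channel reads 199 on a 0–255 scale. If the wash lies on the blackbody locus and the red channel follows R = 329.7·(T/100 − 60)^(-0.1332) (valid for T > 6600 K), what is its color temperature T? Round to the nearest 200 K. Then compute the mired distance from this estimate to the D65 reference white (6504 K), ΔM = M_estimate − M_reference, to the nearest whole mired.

-58 mireds

(t − 60)^(-0.1332) = 199/329.7 = 0.60358.
t − 60 = 0.60358^(1/-0.1332) = 0.60358^(-7.508) = 44.273, so t = 104.273.
T = 100·t = 10427 K → 10400 K to the nearest 200 K.
M_estimate = 10⁶/10400 = 96.15; M_reference = 10⁶/6504 = 153.75.
ΔM = 96.15 − 153.75 = -57.60 → -58 mireds.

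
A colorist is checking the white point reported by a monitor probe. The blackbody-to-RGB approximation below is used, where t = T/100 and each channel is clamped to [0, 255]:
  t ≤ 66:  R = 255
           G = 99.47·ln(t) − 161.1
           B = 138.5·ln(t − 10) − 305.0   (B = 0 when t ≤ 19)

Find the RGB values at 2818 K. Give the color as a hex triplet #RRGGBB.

t = 2818/100 = 28.18; the t ≤ 66 branch applies.
R = 255 by definition for t ≤ 66.
G = 99.47·ln 28.18 − 161.1 = 99.47·3.3386 − 161.1 = 170.992.
B = 138.5·ln(28.18 − 10) − 305.0 = 138.5·ln 18.18 − 305.0 = 138.5·2.9003 − 305.0 = 96.695.
Rounded: (255, 171, 97).
In hex: #FFAB61.

#FFAB61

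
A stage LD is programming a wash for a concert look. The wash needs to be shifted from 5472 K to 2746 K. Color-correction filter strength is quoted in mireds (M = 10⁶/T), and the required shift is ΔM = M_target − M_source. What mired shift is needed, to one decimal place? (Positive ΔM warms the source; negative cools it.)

M_source = 10⁶/5472 = 182.749; M_target = 10⁶/2746 = 364.166.
ΔM = 364.166 − 182.749 = 181.418 → +181.4 mireds, a warming shift.

+181.4 mireds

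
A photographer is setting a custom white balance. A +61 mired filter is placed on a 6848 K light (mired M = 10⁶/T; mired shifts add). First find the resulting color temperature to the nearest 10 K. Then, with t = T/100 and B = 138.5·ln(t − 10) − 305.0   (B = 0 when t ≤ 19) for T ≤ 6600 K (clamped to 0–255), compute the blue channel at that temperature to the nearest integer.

M_in = 10⁶/6848 = 146.03; M_out = 146.03 + (+61) = 207.03.
T_out = 10⁶/207.03 = 4830.3 K → 4830 K; t = 48.3.
B = 138.5·ln(48.3 − 10) − 305.0 = 138.5·ln 38.3 − 305.0 = 138.5·3.6454 − 305.0 = 199.895.
Rounded: 200.

200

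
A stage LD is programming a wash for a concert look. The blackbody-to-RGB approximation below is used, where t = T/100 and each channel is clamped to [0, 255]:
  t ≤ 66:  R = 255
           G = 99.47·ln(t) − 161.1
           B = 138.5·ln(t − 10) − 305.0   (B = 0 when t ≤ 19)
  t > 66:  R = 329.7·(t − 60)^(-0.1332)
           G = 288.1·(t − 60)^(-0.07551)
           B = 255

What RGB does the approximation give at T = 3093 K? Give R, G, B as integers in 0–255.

R=255, G=180, B=116

t = 3093/100 = 30.93; the t ≤ 66 branch applies.
R = 255 by definition for t ≤ 66.
G = 99.47·ln 30.93 − 161.1 = 99.47·3.4317 − 161.1 = 180.254.
B = 138.5·ln(30.93 − 10) − 305.0 = 138.5·ln 20.93 − 305.0 = 138.5·3.0412 − 305.0 = 116.204.
Rounded: (255, 180, 116).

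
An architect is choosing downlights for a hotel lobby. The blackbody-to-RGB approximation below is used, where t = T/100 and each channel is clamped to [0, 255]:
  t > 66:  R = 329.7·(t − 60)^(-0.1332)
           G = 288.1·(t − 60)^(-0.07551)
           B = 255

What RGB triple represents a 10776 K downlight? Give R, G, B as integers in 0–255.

t = 10776/100 = 107.76; the t > 66 branch applies.
R = 329.7·(107.76 − 60)^(-0.1332) = 329.7·47.76^(-0.1332) = 329.7·0.59751 = 197.001.
G = 288.1·(107.76 − 60)^(-0.07551) = 288.1·47.76^(-0.07551) = 288.1·0.74682 = 215.158.
B = 255 by definition for t > 66.
Rounded: (197, 215, 255).

R=197, G=215, B=255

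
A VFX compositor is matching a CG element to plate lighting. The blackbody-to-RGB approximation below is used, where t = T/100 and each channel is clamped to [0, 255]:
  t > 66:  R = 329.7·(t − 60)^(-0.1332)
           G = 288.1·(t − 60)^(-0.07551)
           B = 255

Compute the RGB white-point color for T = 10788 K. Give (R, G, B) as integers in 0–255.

(197, 215, 255)

t = 10788/100 = 107.88; the t > 66 branch applies.
R = 329.7·(107.88 − 60)^(-0.1332) = 329.7·47.88^(-0.1332) = 329.7·0.59732 = 196.935.
G = 288.1·(107.88 − 60)^(-0.07551) = 288.1·47.88^(-0.07551) = 288.1·0.74667 = 215.117.
B = 255 by definition for t > 66.
Rounded: (197, 215, 255).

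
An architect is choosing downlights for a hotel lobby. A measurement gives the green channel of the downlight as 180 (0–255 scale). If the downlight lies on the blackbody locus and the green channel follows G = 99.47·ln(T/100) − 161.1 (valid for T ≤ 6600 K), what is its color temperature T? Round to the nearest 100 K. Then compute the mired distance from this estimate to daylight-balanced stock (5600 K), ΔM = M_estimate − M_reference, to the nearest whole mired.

+144 mireds

ln t = (180 + 161.1) / 99.47 = 3.4292.
t = e^3.4292 = 30.851.
T = 100·t = 3085 K → 3100 K to the nearest 100 K.
M_estimate = 10⁶/3100 = 322.58; M_reference = 10⁶/5600 = 178.57.
ΔM = 322.58 − 178.57 = 144.01 → +144 mireds.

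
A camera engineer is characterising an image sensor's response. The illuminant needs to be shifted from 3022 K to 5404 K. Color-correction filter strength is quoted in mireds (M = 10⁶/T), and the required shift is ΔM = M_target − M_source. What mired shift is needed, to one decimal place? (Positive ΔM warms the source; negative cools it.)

-145.9 mireds

M_source = 10⁶/3022 = 330.907; M_target = 10⁶/5404 = 185.048.
ΔM = 185.048 − 330.907 = -145.859 → -145.9 mireds, a cooling shift.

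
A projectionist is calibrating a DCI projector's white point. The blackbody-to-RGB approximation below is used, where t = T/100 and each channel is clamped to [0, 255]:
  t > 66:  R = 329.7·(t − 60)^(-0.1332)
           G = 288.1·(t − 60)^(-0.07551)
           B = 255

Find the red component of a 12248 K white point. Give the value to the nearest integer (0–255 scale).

190

t = 12248/100 = 122.48; the t > 66 branch applies.
R = 329.7·(122.48 − 60)^(-0.1332) = 329.7·62.48^(-0.1332) = 329.7·0.57651 = 190.076.
Rounded: 190.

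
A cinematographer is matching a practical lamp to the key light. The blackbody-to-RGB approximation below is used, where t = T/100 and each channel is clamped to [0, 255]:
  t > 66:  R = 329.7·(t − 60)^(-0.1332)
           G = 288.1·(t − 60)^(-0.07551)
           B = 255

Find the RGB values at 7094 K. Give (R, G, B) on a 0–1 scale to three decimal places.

(0.940, 0.943, 1.000)

t = 7094/100 = 70.94; the t > 66 branch applies.
R = 329.7·(70.94 − 60)^(-0.1332) = 329.7·10.94^(-0.1332) = 329.7·0.72711 = 239.730.
G = 288.1·(70.94 − 60)^(-0.07551) = 288.1·10.94^(-0.07551) = 288.1·0.83473 = 240.484.
B = 255 by definition for t > 66.
Dividing each by 255: (0.9401, 0.9431, 1.0000) → (0.940, 0.943, 1.000).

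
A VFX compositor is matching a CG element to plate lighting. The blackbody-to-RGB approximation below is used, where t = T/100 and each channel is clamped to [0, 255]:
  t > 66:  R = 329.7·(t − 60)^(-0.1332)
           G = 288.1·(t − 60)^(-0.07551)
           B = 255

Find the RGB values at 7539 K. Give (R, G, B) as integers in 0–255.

t = 7539/100 = 75.39; the t > 66 branch applies.
R = 329.7·(75.39 − 60)^(-0.1332) = 329.7·15.39^(-0.1332) = 329.7·0.69480 = 229.076.
G = 288.1·(75.39 − 60)^(-0.07551) = 288.1·15.39^(-0.07551) = 288.1·0.81349 = 234.366.
B = 255 by definition for t > 66.
Rounded: (229, 234, 255).

(229, 234, 255)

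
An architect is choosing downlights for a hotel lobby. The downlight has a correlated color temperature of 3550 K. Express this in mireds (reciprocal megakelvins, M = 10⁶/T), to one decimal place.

281.7 mireds

M = 10⁶ / 3550 = 281.690 → 281.7 mireds.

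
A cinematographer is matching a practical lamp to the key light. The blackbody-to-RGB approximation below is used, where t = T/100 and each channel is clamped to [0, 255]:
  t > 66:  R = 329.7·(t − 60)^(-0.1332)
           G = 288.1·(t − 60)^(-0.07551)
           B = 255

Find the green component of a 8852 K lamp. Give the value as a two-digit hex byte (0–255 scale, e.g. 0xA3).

0xE0

t = 8852/100 = 88.52; the t > 66 branch applies.
G = 288.1·(88.52 − 60)^(-0.07551) = 288.1·28.52^(-0.07551) = 288.1·0.77646 = 223.699.
Rounded: 224; in hex, 0xE0.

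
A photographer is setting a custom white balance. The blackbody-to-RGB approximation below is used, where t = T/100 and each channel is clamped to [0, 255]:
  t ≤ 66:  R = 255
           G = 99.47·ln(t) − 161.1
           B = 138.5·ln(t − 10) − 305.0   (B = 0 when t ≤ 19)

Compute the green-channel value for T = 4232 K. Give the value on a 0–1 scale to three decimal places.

0.829

t = 4232/100 = 42.32; the t ≤ 66 branch applies.
G = 99.47·ln 42.32 − 161.1 = 99.47·3.7453 − 161.1 = 211.441.
On a 0–1 scale: 211.441/255 = 0.8292 → 0.829.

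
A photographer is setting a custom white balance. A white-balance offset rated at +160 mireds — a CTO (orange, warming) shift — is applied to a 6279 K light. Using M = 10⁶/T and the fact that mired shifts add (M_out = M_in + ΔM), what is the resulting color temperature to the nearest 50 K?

3150 K

M_in = 10⁶/6279 = 159.26 mireds.
M_out = 159.26 + (+160) = 319.26 mireds.
T_out = 10⁶/319.26 = 3132.2 K → 3150 K.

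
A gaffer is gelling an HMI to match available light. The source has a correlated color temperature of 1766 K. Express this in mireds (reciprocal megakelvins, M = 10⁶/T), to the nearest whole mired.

566 mireds

M = 10⁶ / 1766 = 566.251 → 566 mireds.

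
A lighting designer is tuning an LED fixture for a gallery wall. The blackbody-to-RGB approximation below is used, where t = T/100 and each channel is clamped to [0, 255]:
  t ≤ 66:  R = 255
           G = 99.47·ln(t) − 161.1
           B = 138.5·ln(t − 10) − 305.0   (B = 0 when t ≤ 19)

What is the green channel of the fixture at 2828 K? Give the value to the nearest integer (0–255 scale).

t = 2828/100 = 28.28; the t ≤ 66 branch applies.
G = 99.47·ln 28.28 − 161.1 = 99.47·3.3422 − 161.1 = 171.344.
Rounded: 171.

171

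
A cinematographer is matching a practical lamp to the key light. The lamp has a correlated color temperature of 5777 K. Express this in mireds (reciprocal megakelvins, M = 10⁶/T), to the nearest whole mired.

173 mireds

M = 10⁶ / 5777 = 173.100 → 173 mireds.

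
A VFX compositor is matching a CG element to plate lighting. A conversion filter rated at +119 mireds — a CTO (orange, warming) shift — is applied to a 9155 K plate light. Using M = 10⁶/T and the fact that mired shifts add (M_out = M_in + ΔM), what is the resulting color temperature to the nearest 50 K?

4400 K

M_in = 10⁶/9155 = 109.23 mireds.
M_out = 109.23 + (+119) = 228.23 mireds.
T_out = 10⁶/228.23 = 4381.5 K → 4400 K.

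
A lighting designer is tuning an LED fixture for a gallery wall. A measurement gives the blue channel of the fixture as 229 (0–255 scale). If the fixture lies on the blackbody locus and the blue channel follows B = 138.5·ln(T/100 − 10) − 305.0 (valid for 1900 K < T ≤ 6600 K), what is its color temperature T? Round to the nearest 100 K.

ln(t − 10) = (229 + 305.0) / 138.5 = 3.8556.
t − 10 = e^3.8556 = 47.257, so t = 57.257.
T = 100·t = 5726 K → 5700 K to the nearest 100 K.

5700 K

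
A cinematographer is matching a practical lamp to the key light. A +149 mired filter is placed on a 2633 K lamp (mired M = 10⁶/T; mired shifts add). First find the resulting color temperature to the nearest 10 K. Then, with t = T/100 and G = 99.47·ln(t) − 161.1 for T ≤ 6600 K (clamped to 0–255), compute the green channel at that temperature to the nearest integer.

131

M_in = 10⁶/2633 = 379.79; M_out = 379.79 + (+149) = 528.79.
T_out = 10⁶/528.79 = 1891.1 K → 1890 K; t = 18.9.
G = 99.47·ln 18.9 − 161.1 = 99.47·2.9392 − 161.1 = 131.258.
Rounded: 131.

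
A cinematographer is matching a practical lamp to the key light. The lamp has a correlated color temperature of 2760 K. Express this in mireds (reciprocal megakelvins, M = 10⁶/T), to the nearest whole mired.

362 mireds

M = 10⁶ / 2760 = 362.319 → 362 mireds.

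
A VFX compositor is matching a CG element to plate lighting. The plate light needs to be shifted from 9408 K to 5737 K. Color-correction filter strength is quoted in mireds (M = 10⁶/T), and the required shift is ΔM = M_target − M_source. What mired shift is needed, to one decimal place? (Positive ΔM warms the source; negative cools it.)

+68.0 mireds

M_source = 10⁶/9408 = 106.293; M_target = 10⁶/5737 = 174.307.
ΔM = 174.307 − 106.293 = 68.015 → +68.0 mireds, a warming shift.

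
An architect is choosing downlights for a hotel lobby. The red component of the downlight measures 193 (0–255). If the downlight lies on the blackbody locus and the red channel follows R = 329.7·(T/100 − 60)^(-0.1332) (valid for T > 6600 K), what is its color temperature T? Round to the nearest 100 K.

(t − 60)^(-0.1332) = 193/329.7 = 0.58538.
t − 60 = 0.58538^(1/-0.1332) = 0.58538^(-7.508) = 55.713, so t = 115.713.
T = 100·t = 11571 K → 11600 K to the nearest 100 K.

11600 K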